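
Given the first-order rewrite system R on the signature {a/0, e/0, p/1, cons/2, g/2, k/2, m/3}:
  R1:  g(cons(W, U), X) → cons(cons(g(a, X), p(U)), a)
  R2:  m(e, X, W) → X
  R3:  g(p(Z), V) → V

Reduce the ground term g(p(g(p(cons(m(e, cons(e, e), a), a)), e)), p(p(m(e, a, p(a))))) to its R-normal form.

1. g(p(g(p(cons(m(e, cons(e, e), a), a)), e)), p(p(m(e, a, p(a)))))  →  p(p(m(e, a, p(a))))   [R3 at ε]
2. p(p(m(e, a, p(a))))  →  p(p(a))   [R2 at 1.1]

p(p(a))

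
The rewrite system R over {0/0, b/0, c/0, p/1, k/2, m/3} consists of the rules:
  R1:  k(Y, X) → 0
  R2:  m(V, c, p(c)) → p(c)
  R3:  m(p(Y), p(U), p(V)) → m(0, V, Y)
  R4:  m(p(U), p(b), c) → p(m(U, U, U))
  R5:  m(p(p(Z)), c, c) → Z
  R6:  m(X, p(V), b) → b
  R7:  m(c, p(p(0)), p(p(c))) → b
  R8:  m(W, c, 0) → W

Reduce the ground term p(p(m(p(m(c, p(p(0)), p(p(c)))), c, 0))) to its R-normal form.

1. p(p(m(p(m(c, p(p(0)), p(p(c)))), c, 0)))  →  p(p(p(m(c, p(p(0)), p(p(c))))))   [R8 at 1.1]
2. p(p(p(m(c, p(p(0)), p(p(c))))))  →  p(p(p(b)))   [R7 at 1.1.1]

p(p(p(b)))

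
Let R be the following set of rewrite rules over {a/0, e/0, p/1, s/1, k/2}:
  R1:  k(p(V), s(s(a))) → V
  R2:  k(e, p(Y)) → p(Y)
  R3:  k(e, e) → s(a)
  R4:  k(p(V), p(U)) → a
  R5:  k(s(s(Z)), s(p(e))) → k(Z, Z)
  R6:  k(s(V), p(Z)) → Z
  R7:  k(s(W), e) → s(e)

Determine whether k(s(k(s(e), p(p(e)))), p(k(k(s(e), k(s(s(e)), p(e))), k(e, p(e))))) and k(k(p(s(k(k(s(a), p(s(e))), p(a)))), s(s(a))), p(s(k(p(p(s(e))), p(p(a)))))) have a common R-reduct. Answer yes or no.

no — NF(t₁) = e, NF(t₂) = s(a)

Reduce t₁ = k(s(k(s(e), p(p(e)))), p(k(k(s(e), k(s(s(e)), p(e))), k(e, p(e))))):
1. k(s(k(s(e), p(p(e)))), p(k(k(s(e), k(s(s(e)), p(e))), k(e, p(e)))))  →  k(k(s(e), k(s(s(e)), p(e))), k(e, p(e)))   [R6 at ε]
2. k(k(s(e), k(s(s(e)), p(e))), k(e, p(e)))  →  k(k(s(e), e), k(e, p(e)))   [R6 at 1.2]
3. k(k(s(e), e), k(e, p(e)))  →  k(s(e), k(e, p(e)))   [R7 at 1]
4. k(s(e), k(e, p(e)))  →  k(s(e), p(e))   [R2 at 2]
5. k(s(e), p(e))  →  e   [R6 at ε]

Reduce t₂ = k(k(p(s(k(k(s(a), p(s(e))), p(a)))), s(s(a))), p(s(k(p(p(s(e))), p(p(a)))))):
1. k(k(p(s(k(k(s(a), p(s(e))), p(a)))), s(s(a))), p(s(k(p(p(s(e))), p(p(a))))))  →  k(s(k(k(s(a), p(s(e))), p(a))), p(s(k(p(p(s(e))), p(p(a))))))   [R1 at 1]
2. k(s(k(k(s(a), p(s(e))), p(a))), p(s(k(p(p(s(e))), p(p(a))))))  →  s(k(p(p(s(e))), p(p(a))))   [R6 at ε]
3. s(k(p(p(s(e))), p(p(a))))  →  s(a)   [R4 at 1]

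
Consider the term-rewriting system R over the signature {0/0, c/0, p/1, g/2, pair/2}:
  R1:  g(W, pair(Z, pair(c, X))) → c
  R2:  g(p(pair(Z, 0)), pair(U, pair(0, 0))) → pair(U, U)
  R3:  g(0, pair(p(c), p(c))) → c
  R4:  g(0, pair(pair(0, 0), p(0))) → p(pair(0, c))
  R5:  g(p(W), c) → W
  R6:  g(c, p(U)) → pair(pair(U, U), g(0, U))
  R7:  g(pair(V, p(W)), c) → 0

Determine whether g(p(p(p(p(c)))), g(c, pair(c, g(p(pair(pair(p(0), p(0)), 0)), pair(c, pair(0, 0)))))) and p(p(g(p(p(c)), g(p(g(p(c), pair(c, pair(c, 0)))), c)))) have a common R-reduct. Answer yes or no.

Reduce t₁ = g(p(p(p(p(c)))), g(c, pair(c, g(p(pair(pair(p(0), p(0)), 0)), pair(c, pair(0, 0)))))):
1. g(p(p(p(p(c)))), g(c, pair(c, g(p(pair(pair(p(0), p(0)), 0)), pair(c, pair(0, 0))))))  →  g(p(p(p(p(c)))), g(c, pair(c, pair(c, c))))   [R2 at 2.2.2]
2. g(p(p(p(p(c)))), g(c, pair(c, pair(c, c))))  →  g(p(p(p(p(c)))), c)   [R1 at 2]
3. g(p(p(p(p(c)))), c)  →  p(p(p(c)))   [R5 at ε]

Reduce t₂ = p(p(g(p(p(c)), g(p(g(p(c), pair(c, pair(c, 0)))), c)))):
1. p(p(g(p(p(c)), g(p(g(p(c), pair(c, pair(c, 0)))), c))))  →  p(p(g(p(p(c)), g(p(c), pair(c, pair(c, 0))))))   [R5 at 1.1.2]
2. p(p(g(p(p(c)), g(p(c), pair(c, pair(c, 0))))))  →  p(p(g(p(p(c)), c)))   [R1 at 1.1.2]
3. p(p(g(p(p(c)), c)))  →  p(p(p(c)))   [R5 at 1.1]

yes — NF(t₁) = p(p(p(c))), NF(t₂) = p(p(p(c)))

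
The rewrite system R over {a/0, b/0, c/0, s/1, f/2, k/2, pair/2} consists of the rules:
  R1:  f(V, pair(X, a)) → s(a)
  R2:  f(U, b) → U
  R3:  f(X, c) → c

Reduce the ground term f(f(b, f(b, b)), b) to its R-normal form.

1. f(f(b, f(b, b)), b)  →  f(b, f(b, b))   [R2 at ε]
2. f(b, f(b, b))  →  f(b, b)   [R2 at 2]
3. f(b, b)  →  b   [R2 at ε]

b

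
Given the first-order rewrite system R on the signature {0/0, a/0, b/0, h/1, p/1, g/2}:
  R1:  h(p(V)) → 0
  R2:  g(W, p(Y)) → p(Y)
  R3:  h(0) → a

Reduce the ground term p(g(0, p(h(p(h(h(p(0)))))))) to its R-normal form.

1. p(g(0, p(h(p(h(h(p(0))))))))  →  p(p(h(p(h(h(p(0)))))))   [R2 at 1]
2. p(p(h(p(h(h(p(0)))))))  →  p(p(0))   [R1 at 1.1]

p(p(0))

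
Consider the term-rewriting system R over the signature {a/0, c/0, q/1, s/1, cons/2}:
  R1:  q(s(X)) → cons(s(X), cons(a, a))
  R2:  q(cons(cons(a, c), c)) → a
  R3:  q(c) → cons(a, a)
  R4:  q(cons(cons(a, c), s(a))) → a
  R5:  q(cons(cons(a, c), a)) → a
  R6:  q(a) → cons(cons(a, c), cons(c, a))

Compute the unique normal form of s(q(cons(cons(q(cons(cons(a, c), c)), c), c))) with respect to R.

1. s(q(cons(cons(q(cons(cons(a, c), c)), c), c)))  →  s(q(cons(cons(a, c), c)))   [R2 at 1.1.1.1]
2. s(q(cons(cons(a, c), c)))  →  s(a)   [R2 at 1]

s(a)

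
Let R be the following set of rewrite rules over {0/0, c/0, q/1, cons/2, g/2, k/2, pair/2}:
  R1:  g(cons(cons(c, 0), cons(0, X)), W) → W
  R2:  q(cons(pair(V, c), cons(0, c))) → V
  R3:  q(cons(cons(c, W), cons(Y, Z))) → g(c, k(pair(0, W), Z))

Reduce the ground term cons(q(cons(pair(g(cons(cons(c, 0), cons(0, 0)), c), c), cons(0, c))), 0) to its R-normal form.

1. cons(q(cons(pair(g(cons(cons(c, 0), cons(0, 0)), c), c), cons(0, c))), 0)  →  cons(g(cons(cons(c, 0), cons(0, 0)), c), 0)   [R2 at 1]
2. cons(g(cons(cons(c, 0), cons(0, 0)), c), 0)  →  cons(c, 0)   [R1 at 1]

cons(c, 0)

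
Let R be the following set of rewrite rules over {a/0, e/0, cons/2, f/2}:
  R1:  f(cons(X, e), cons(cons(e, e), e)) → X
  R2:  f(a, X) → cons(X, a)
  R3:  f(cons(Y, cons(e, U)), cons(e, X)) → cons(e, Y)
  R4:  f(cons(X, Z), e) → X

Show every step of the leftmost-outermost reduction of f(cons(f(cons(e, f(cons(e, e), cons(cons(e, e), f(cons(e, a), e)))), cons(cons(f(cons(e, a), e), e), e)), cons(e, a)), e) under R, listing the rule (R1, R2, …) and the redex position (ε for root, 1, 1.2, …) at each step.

1. f(cons(f(cons(e, f(cons(e, e), cons(cons(e, e), f(cons(e, a), e)))), cons(cons(f(cons(e, a), e), e), e)), cons(e, a)), e)  →  f(cons(e, f(cons(e, e), cons(cons(e, e), f(cons(e, a), e)))), cons(cons(f(cons(e, a), e), e), e))   [R4 at ε]
2. f(cons(e, f(cons(e, e), cons(cons(e, e), f(cons(e, a), e)))), cons(cons(f(cons(e, a), e), e), e))  →  f(cons(e, f(cons(e, e), cons(cons(e, e), e))), cons(cons(f(cons(e, a), e), e), e))   [R4 at 1.2.2.2]
3. f(cons(e, f(cons(e, e), cons(cons(e, e), e))), cons(cons(f(cons(e, a), e), e), e))  →  f(cons(e, e), cons(cons(f(cons(e, a), e), e), e))   [R1 at 1.2]
4. f(cons(e, e), cons(cons(f(cons(e, a), e), e), e))  →  f(cons(e, e), cons(cons(e, e), e))   [R4 at 2.1.1]
5. f(cons(e, e), cons(cons(e, e), e))  →  e   [R1 at ε]

e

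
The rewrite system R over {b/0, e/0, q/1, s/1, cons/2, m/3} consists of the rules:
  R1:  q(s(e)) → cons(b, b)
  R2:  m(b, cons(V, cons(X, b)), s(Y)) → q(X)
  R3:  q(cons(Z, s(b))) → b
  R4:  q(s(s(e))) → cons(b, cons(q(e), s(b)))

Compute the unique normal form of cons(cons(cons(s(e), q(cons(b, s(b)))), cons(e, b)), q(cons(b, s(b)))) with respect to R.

cons(cons(cons(s(e), b), cons(e, b)), b)

1. cons(cons(cons(s(e), q(cons(b, s(b)))), cons(e, b)), q(cons(b, s(b))))  →  cons(cons(cons(s(e), b), cons(e, b)), q(cons(b, s(b))))   [R3 at 1.1.2]
2. cons(cons(cons(s(e), b), cons(e, b)), q(cons(b, s(b))))  →  cons(cons(cons(s(e), b), cons(e, b)), b)   [R3 at 2]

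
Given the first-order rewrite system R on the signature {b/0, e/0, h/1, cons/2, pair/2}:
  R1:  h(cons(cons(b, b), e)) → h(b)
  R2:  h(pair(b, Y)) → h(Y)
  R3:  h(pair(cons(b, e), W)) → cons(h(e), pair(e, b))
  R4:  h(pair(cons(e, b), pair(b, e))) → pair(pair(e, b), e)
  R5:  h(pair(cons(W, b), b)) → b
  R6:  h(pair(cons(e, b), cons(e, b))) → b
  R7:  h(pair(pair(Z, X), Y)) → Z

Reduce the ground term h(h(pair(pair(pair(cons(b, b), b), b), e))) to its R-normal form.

b

1. h(h(pair(pair(pair(cons(b, b), b), b), e)))  →  h(pair(cons(b, b), b))   [R7 at 1]
2. h(pair(cons(b, b), b))  →  b   [R5 at ε]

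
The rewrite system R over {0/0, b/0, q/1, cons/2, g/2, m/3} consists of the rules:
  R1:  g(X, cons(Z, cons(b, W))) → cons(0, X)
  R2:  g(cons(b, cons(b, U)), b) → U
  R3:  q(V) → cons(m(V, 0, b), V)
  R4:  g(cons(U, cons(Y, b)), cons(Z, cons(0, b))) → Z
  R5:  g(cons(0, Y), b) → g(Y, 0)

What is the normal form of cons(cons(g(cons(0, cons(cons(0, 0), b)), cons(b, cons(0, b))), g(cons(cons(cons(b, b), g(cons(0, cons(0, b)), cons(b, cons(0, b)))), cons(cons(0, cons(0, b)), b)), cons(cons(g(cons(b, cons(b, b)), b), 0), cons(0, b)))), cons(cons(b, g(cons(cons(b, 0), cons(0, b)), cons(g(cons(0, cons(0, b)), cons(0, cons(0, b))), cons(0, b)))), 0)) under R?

1. cons(cons(g(cons(0, cons(cons(0, 0), b)), cons(b, cons(0, b))), g(cons(cons(cons(b, b), g(cons(0, cons(0, b)), cons(b, cons(0, b)))), cons(cons(0, cons(0, b)), b)), cons(cons(g(cons(b, cons(b, b)), b), 0), cons(0, b)))), cons(cons(b, g(cons(cons(b, 0), cons(0, b)), cons(g(cons(0, cons(0, b)), cons(0, cons(0, b))), cons(0, b)))), 0))  →  cons(cons(b, g(cons(cons(cons(b, b), g(cons(0, cons(0, b)), cons(b, cons(0, b)))), cons(cons(0, cons(0, b)), b)), cons(cons(g(cons(b, cons(b, b)), b), 0), cons(0, b)))), cons(cons(b, g(cons(cons(b, 0), cons(0, b)), cons(g(cons(0, cons(0, b)), cons(0, cons(0, b))), cons(0, b)))), 0))   [R4 at 1.1]
2. cons(cons(b, g(cons(cons(cons(b, b), g(cons(0, cons(0, b)), cons(b, cons(0, b)))), cons(cons(0, cons(0, b)), b)), cons(cons(g(cons(b, cons(b, b)), b), 0), cons(0, b)))), cons(cons(b, g(cons(cons(b, 0), cons(0, b)), cons(g(cons(0, cons(0, b)), cons(0, cons(0, b))), cons(0, b)))), 0))  →  cons(cons(b, cons(g(cons(b, cons(b, b)), b), 0)), cons(cons(b, g(cons(cons(b, 0), cons(0, b)), cons(g(cons(0, cons(0, b)), cons(0, cons(0, b))), cons(0, b)))), 0))   [R4 at 1.2]
3. cons(cons(b, cons(g(cons(b, cons(b, b)), b), 0)), cons(cons(b, g(cons(cons(b, 0), cons(0, b)), cons(g(cons(0, cons(0, b)), cons(0, cons(0, b))), cons(0, b)))), 0))  →  cons(cons(b, cons(b, 0)), cons(cons(b, g(cons(cons(b, 0), cons(0, b)), cons(g(cons(0, cons(0, b)), cons(0, cons(0, b))), cons(0, b)))), 0))   [R2 at 1.2.1]
4. cons(cons(b, cons(b, 0)), cons(cons(b, g(cons(cons(b, 0), cons(0, b)), cons(g(cons(0, cons(0, b)), cons(0, cons(0, b))), cons(0, b)))), 0))  →  cons(cons(b, cons(b, 0)), cons(cons(b, g(cons(0, cons(0, b)), cons(0, cons(0, b)))), 0))   [R4 at 2.1.2]
5. cons(cons(b, cons(b, 0)), cons(cons(b, g(cons(0, cons(0, b)), cons(0, cons(0, b)))), 0))  →  cons(cons(b, cons(b, 0)), cons(cons(b, 0), 0))   [R4 at 2.1.2]

cons(cons(b, cons(b, 0)), cons(cons(b, 0), 0))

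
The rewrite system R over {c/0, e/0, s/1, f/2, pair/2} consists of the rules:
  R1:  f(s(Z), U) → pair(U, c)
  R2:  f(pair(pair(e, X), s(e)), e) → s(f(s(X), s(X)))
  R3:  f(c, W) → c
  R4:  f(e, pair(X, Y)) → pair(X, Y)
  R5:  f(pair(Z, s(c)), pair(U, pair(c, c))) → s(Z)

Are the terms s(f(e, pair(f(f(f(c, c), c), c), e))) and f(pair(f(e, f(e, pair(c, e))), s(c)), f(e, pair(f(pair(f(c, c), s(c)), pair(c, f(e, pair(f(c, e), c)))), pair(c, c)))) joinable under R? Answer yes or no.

yes — NF(t₁) = s(pair(c, e)), NF(t₂) = s(pair(c, e))

Reduce t₁ = s(f(e, pair(f(f(f(c, c), c), c), e))):
1. s(f(e, pair(f(f(f(c, c), c), c), e)))  →  s(pair(f(f(f(c, c), c), c), e))   [R4 at 1]
2. s(pair(f(f(f(c, c), c), c), e))  →  s(pair(f(f(c, c), c), e))   [R3 at 1.1.1.1]
3. s(pair(f(f(c, c), c), e))  →  s(pair(f(c, c), e))   [R3 at 1.1.1]
4. s(pair(f(c, c), e))  →  s(pair(c, e))   [R3 at 1.1]

Reduce t₂ = f(pair(f(e, f(e, pair(c, e))), s(c)), f(e, pair(f(pair(f(c, c), s(c)), pair(c, f(e, pair(f(c, e), c)))), pair(c, c)))):
1. f(pair(f(e, f(e, pair(c, e))), s(c)), f(e, pair(f(pair(f(c, c), s(c)), pair(c, f(e, pair(f(c, e), c)))), pair(c, c))))  →  f(pair(f(e, pair(c, e)), s(c)), f(e, pair(f(pair(f(c, c), s(c)), pair(c, f(e, pair(f(c, e), c)))), pair(c, c))))   [R4 at 1.1.2]
2. f(pair(f(e, pair(c, e)), s(c)), f(e, pair(f(pair(f(c, c), s(c)), pair(c, f(e, pair(f(c, e), c)))), pair(c, c))))  →  f(pair(pair(c, e), s(c)), f(e, pair(f(pair(f(c, c), s(c)), pair(c, f(e, pair(f(c, e), c)))), pair(c, c))))   [R4 at 1.1]
3. f(pair(pair(c, e), s(c)), f(e, pair(f(pair(f(c, c), s(c)), pair(c, f(e, pair(f(c, e), c)))), pair(c, c))))  →  f(pair(pair(c, e), s(c)), pair(f(pair(f(c, c), s(c)), pair(c, f(e, pair(f(c, e), c)))), pair(c, c)))   [R4 at 2]
4. f(pair(pair(c, e), s(c)), pair(f(pair(f(c, c), s(c)), pair(c, f(e, pair(f(c, e), c)))), pair(c, c)))  →  s(pair(c, e))   [R5 at ε]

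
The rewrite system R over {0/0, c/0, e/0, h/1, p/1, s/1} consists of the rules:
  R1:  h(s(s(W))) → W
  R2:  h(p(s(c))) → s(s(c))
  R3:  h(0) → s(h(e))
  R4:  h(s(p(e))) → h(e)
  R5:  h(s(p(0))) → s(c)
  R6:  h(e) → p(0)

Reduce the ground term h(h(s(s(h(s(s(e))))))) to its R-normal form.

1. h(h(s(s(h(s(s(e)))))))  →  h(h(s(s(e))))   [R1 at 1]
2. h(h(s(s(e))))  →  h(e)   [R1 at 1]
3. h(e)  →  p(0)   [R6 at ε]

p(0)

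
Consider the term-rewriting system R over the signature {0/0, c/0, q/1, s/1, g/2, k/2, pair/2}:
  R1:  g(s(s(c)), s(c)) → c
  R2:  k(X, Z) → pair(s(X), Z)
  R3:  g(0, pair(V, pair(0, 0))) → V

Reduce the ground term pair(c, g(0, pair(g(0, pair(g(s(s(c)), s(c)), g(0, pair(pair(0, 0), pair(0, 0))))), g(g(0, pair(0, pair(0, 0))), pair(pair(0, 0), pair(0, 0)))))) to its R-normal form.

pair(c, c)

1. pair(c, g(0, pair(g(0, pair(g(s(s(c)), s(c)), g(0, pair(pair(0, 0), pair(0, 0))))), g(g(0, pair(0, pair(0, 0))), pair(pair(0, 0), pair(0, 0))))))  →  pair(c, g(0, pair(g(0, pair(c, g(0, pair(pair(0, 0), pair(0, 0))))), g(g(0, pair(0, pair(0, 0))), pair(pair(0, 0), pair(0, 0))))))   [R1 at 2.2.1.2.1]
2. pair(c, g(0, pair(g(0, pair(c, g(0, pair(pair(0, 0), pair(0, 0))))), g(g(0, pair(0, pair(0, 0))), pair(pair(0, 0), pair(0, 0))))))  →  pair(c, g(0, pair(g(0, pair(c, pair(0, 0))), g(g(0, pair(0, pair(0, 0))), pair(pair(0, 0), pair(0, 0))))))   [R3 at 2.2.1.2.2]
3. pair(c, g(0, pair(g(0, pair(c, pair(0, 0))), g(g(0, pair(0, pair(0, 0))), pair(pair(0, 0), pair(0, 0))))))  →  pair(c, g(0, pair(c, g(g(0, pair(0, pair(0, 0))), pair(pair(0, 0), pair(0, 0))))))   [R3 at 2.2.1]
4. pair(c, g(0, pair(c, g(g(0, pair(0, pair(0, 0))), pair(pair(0, 0), pair(0, 0))))))  →  pair(c, g(0, pair(c, g(0, pair(pair(0, 0), pair(0, 0))))))   [R3 at 2.2.2.1]
5. pair(c, g(0, pair(c, g(0, pair(pair(0, 0), pair(0, 0))))))  →  pair(c, g(0, pair(c, pair(0, 0))))   [R3 at 2.2.2]
6. pair(c, g(0, pair(c, pair(0, 0))))  →  pair(c, c)   [R3 at 2]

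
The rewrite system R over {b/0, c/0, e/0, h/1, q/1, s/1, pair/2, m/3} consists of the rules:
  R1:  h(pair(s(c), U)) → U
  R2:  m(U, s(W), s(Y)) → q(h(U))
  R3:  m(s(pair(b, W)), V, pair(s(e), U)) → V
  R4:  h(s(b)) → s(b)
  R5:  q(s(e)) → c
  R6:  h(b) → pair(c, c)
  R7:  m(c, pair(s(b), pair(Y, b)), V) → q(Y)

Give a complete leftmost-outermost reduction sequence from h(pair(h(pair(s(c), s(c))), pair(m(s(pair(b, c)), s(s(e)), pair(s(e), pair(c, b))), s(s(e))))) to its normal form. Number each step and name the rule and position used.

1. h(pair(h(pair(s(c), s(c))), pair(m(s(pair(b, c)), s(s(e)), pair(s(e), pair(c, b))), s(s(e)))))  →  h(pair(s(c), pair(m(s(pair(b, c)), s(s(e)), pair(s(e), pair(c, b))), s(s(e)))))   [R1 at 1.1]
2. h(pair(s(c), pair(m(s(pair(b, c)), s(s(e)), pair(s(e), pair(c, b))), s(s(e)))))  →  pair(m(s(pair(b, c)), s(s(e)), pair(s(e), pair(c, b))), s(s(e)))   [R1 at ε]
3. pair(m(s(pair(b, c)), s(s(e)), pair(s(e), pair(c, b))), s(s(e)))  →  pair(s(s(e)), s(s(e)))   [R3 at 1]

pair(s(s(e)), s(s(e)))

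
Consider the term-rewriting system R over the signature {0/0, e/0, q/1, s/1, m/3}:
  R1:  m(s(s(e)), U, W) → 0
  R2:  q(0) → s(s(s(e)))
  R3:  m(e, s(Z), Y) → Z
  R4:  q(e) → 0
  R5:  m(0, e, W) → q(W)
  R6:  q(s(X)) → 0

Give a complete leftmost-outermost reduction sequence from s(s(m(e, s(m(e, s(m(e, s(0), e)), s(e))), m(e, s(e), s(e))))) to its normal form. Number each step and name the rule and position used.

s(s(0))

1. s(s(m(e, s(m(e, s(m(e, s(0), e)), s(e))), m(e, s(e), s(e)))))  →  s(s(m(e, s(m(e, s(0), e)), s(e))))   [R3 at 1.1]
2. s(s(m(e, s(m(e, s(0), e)), s(e))))  →  s(s(m(e, s(0), e)))   [R3 at 1.1]
3. s(s(m(e, s(0), e)))  →  s(s(0))   [R3 at 1.1]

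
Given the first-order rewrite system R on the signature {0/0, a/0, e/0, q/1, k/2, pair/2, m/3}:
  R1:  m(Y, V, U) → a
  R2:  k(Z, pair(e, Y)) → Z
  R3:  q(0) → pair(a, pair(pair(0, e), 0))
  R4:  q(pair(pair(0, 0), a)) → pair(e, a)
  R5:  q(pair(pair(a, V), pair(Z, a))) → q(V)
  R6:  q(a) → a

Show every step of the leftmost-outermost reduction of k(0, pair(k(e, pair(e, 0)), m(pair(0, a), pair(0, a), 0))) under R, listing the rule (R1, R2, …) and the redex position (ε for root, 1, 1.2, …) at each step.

1. k(0, pair(k(e, pair(e, 0)), m(pair(0, a), pair(0, a), 0)))  →  k(0, pair(e, m(pair(0, a), pair(0, a), 0)))   [R2 at 2.1]
2. k(0, pair(e, m(pair(0, a), pair(0, a), 0)))  →  0   [R2 at ε]

0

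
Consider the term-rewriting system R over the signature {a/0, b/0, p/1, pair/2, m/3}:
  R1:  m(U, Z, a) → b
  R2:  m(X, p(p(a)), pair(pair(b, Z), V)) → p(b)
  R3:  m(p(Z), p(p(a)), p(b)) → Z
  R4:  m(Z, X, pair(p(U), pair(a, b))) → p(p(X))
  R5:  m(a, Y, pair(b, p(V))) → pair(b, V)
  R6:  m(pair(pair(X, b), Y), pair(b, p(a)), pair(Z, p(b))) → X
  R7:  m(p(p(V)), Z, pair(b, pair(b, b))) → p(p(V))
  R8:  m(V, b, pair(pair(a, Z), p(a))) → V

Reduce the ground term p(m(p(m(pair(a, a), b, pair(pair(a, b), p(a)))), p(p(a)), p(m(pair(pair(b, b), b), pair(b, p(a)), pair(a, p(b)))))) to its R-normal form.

p(pair(a, a))

1. p(m(p(m(pair(a, a), b, pair(pair(a, b), p(a)))), p(p(a)), p(m(pair(pair(b, b), b), pair(b, p(a)), pair(a, p(b))))))  →  p(m(p(pair(a, a)), p(p(a)), p(m(pair(pair(b, b), b), pair(b, p(a)), pair(a, p(b))))))   [R8 at 1.1.1]
2. p(m(p(pair(a, a)), p(p(a)), p(m(pair(pair(b, b), b), pair(b, p(a)), pair(a, p(b))))))  →  p(m(p(pair(a, a)), p(p(a)), p(b)))   [R6 at 1.3.1]
3. p(m(p(pair(a, a)), p(p(a)), p(b)))  →  p(pair(a, a))   [R3 at 1]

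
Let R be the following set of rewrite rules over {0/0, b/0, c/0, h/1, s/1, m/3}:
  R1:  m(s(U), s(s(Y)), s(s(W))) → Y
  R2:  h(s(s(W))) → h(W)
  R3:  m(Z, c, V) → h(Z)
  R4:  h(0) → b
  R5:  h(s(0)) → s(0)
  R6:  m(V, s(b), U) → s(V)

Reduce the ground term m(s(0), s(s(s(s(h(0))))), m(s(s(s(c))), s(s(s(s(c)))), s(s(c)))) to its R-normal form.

1. m(s(0), s(s(s(s(h(0))))), m(s(s(s(c))), s(s(s(s(c)))), s(s(c))))  →  m(s(0), s(s(s(s(b)))), m(s(s(s(c))), s(s(s(s(c)))), s(s(c))))   [R4 at 2.1.1.1.1]
2. m(s(0), s(s(s(s(b)))), m(s(s(s(c))), s(s(s(s(c)))), s(s(c))))  →  m(s(0), s(s(s(s(b)))), s(s(c)))   [R1 at 3]
3. m(s(0), s(s(s(s(b)))), s(s(c)))  →  s(s(b))   [R1 at ε]

s(s(b))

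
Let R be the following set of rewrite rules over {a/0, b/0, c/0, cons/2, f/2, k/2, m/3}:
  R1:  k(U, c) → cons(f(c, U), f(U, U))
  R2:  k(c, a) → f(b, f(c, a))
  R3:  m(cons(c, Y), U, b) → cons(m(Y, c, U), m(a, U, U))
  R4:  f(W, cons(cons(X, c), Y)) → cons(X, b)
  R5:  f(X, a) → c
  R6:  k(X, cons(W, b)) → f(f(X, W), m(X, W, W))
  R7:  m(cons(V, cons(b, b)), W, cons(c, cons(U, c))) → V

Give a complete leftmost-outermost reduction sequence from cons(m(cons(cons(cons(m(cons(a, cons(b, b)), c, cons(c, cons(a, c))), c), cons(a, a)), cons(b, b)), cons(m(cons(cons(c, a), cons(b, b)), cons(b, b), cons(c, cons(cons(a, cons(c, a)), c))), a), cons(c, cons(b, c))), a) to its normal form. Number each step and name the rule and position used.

1. cons(m(cons(cons(cons(m(cons(a, cons(b, b)), c, cons(c, cons(a, c))), c), cons(a, a)), cons(b, b)), cons(m(cons(cons(c, a), cons(b, b)), cons(b, b), cons(c, cons(cons(a, cons(c, a)), c))), a), cons(c, cons(b, c))), a)  →  cons(cons(cons(m(cons(a, cons(b, b)), c, cons(c, cons(a, c))), c), cons(a, a)), a)   [R7 at 1]
2. cons(cons(cons(m(cons(a, cons(b, b)), c, cons(c, cons(a, c))), c), cons(a, a)), a)  →  cons(cons(cons(a, c), cons(a, a)), a)   [R7 at 1.1.1]

cons(cons(cons(a, c), cons(a, a)), a)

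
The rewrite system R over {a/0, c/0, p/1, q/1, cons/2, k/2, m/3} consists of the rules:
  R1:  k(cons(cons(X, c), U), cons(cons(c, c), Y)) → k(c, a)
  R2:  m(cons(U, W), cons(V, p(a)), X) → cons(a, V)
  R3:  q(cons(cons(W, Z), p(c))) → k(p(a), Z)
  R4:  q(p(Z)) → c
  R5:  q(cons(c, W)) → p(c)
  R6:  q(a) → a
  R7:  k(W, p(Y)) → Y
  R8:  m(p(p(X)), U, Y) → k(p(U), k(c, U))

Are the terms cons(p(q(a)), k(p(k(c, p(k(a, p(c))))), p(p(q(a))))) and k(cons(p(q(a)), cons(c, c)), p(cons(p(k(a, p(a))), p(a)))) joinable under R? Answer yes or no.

Reduce t₁ = cons(p(q(a)), k(p(k(c, p(k(a, p(c))))), p(p(q(a))))):
1. cons(p(q(a)), k(p(k(c, p(k(a, p(c))))), p(p(q(a)))))  →  cons(p(a), k(p(k(c, p(k(a, p(c))))), p(p(q(a)))))   [R6 at 1.1]
2. cons(p(a), k(p(k(c, p(k(a, p(c))))), p(p(q(a)))))  →  cons(p(a), p(q(a)))   [R7 at 2]
3. cons(p(a), p(q(a)))  →  cons(p(a), p(a))   [R6 at 2.1]

Reduce t₂ = k(cons(p(q(a)), cons(c, c)), p(cons(p(k(a, p(a))), p(a)))):
1. k(cons(p(q(a)), cons(c, c)), p(cons(p(k(a, p(a))), p(a))))  →  cons(p(k(a, p(a))), p(a))   [R7 at ε]
2. cons(p(k(a, p(a))), p(a))  →  cons(p(a), p(a))   [R7 at 1.1]

yes — NF(t₁) = cons(p(a), p(a)), NF(t₂) = cons(p(a), p(a))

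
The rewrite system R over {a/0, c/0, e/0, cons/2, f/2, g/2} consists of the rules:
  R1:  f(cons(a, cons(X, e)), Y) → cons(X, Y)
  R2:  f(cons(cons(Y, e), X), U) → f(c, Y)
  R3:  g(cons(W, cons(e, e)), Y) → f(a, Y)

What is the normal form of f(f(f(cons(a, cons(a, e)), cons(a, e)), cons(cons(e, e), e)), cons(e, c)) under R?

1. f(f(f(cons(a, cons(a, e)), cons(a, e)), cons(cons(e, e), e)), cons(e, c))  →  f(f(cons(a, cons(a, e)), cons(cons(e, e), e)), cons(e, c))   [R1 at 1.1]
2. f(f(cons(a, cons(a, e)), cons(cons(e, e), e)), cons(e, c))  →  f(cons(a, cons(cons(e, e), e)), cons(e, c))   [R1 at 1]
3. f(cons(a, cons(cons(e, e), e)), cons(e, c))  →  cons(cons(e, e), cons(e, c))   [R1 at ε]

cons(cons(e, e), cons(e, c))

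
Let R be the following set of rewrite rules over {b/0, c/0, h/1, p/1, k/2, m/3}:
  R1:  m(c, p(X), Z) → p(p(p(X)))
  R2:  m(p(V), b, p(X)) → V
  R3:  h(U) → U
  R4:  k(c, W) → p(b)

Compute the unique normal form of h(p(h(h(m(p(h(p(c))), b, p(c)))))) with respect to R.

1. h(p(h(h(m(p(h(p(c))), b, p(c))))))  →  p(h(h(m(p(h(p(c))), b, p(c)))))   [R3 at ε]
2. p(h(h(m(p(h(p(c))), b, p(c)))))  →  p(h(m(p(h(p(c))), b, p(c))))   [R3 at 1]
3. p(h(m(p(h(p(c))), b, p(c))))  →  p(m(p(h(p(c))), b, p(c)))   [R3 at 1]
4. p(m(p(h(p(c))), b, p(c)))  →  p(h(p(c)))   [R2 at 1]
5. p(h(p(c)))  →  p(p(c))   [R3 at 1]

p(p(c))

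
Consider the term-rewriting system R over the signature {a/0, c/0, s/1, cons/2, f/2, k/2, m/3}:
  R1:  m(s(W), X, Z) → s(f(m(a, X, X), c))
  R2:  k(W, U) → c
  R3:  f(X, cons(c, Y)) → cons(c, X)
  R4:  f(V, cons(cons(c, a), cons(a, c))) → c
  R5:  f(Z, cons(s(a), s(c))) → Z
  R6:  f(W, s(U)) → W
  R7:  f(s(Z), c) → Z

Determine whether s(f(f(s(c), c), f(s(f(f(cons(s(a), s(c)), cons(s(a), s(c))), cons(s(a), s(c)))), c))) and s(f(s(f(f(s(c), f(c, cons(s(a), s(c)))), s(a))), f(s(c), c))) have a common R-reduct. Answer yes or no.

yes — NF(t₁) = s(c), NF(t₂) = s(c)

Reduce t₁ = s(f(f(s(c), c), f(s(f(f(cons(s(a), s(c)), cons(s(a), s(c))), cons(s(a), s(c)))), c))):
1. s(f(f(s(c), c), f(s(f(f(cons(s(a), s(c)), cons(s(a), s(c))), cons(s(a), s(c)))), c)))  →  s(f(c, f(s(f(f(cons(s(a), s(c)), cons(s(a), s(c))), cons(s(a), s(c)))), c)))   [R7 at 1.1]
2. s(f(c, f(s(f(f(cons(s(a), s(c)), cons(s(a), s(c))), cons(s(a), s(c)))), c)))  →  s(f(c, f(f(cons(s(a), s(c)), cons(s(a), s(c))), cons(s(a), s(c)))))   [R7 at 1.2]
3. s(f(c, f(f(cons(s(a), s(c)), cons(s(a), s(c))), cons(s(a), s(c)))))  →  s(f(c, f(cons(s(a), s(c)), cons(s(a), s(c)))))   [R5 at 1.2]
4. s(f(c, f(cons(s(a), s(c)), cons(s(a), s(c)))))  →  s(f(c, cons(s(a), s(c))))   [R5 at 1.2]
5. s(f(c, cons(s(a), s(c))))  →  s(c)   [R5 at 1]

Reduce t₂ = s(f(s(f(f(s(c), f(c, cons(s(a), s(c)))), s(a))), f(s(c), c))):
1. s(f(s(f(f(s(c), f(c, cons(s(a), s(c)))), s(a))), f(s(c), c)))  →  s(f(s(f(s(c), f(c, cons(s(a), s(c))))), f(s(c), c)))   [R6 at 1.1.1]
2. s(f(s(f(s(c), f(c, cons(s(a), s(c))))), f(s(c), c)))  →  s(f(s(f(s(c), c)), f(s(c), c)))   [R5 at 1.1.1.2]
3. s(f(s(f(s(c), c)), f(s(c), c)))  →  s(f(s(c), f(s(c), c)))   [R7 at 1.1.1]
4. s(f(s(c), f(s(c), c)))  →  s(f(s(c), c))   [R7 at 1.2]
5. s(f(s(c), c))  →  s(c)   [R7 at 1]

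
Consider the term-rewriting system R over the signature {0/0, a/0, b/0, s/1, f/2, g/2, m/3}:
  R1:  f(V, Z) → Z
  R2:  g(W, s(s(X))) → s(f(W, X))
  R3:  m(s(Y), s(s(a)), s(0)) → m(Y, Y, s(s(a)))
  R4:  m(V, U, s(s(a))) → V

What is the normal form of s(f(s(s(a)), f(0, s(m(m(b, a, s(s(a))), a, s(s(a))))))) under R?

1. s(f(s(s(a)), f(0, s(m(m(b, a, s(s(a))), a, s(s(a)))))))  →  s(f(0, s(m(m(b, a, s(s(a))), a, s(s(a))))))   [R1 at 1]
2. s(f(0, s(m(m(b, a, s(s(a))), a, s(s(a))))))  →  s(s(m(m(b, a, s(s(a))), a, s(s(a)))))   [R1 at 1]
3. s(s(m(m(b, a, s(s(a))), a, s(s(a)))))  →  s(s(m(b, a, s(s(a)))))   [R4 at 1.1]
4. s(s(m(b, a, s(s(a)))))  →  s(s(b))   [R4 at 1.1]

s(s(b))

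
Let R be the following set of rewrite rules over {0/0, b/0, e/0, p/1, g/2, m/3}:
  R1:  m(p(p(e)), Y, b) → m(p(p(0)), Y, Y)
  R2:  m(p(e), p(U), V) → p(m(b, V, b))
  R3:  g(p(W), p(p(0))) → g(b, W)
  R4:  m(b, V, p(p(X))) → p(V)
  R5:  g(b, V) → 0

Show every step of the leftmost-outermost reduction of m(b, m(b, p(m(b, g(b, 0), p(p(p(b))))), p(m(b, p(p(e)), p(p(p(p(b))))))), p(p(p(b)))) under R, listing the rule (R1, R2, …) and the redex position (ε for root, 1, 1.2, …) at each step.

p(p(p(p(0))))

1. m(b, m(b, p(m(b, g(b, 0), p(p(p(b))))), p(m(b, p(p(e)), p(p(p(p(b))))))), p(p(p(b))))  →  p(m(b, p(m(b, g(b, 0), p(p(p(b))))), p(m(b, p(p(e)), p(p(p(p(b))))))))   [R4 at ε]
2. p(m(b, p(m(b, g(b, 0), p(p(p(b))))), p(m(b, p(p(e)), p(p(p(p(b))))))))  →  p(m(b, p(p(g(b, 0))), p(m(b, p(p(e)), p(p(p(p(b))))))))   [R4 at 1.2.1]
3. p(m(b, p(p(g(b, 0))), p(m(b, p(p(e)), p(p(p(p(b))))))))  →  p(m(b, p(p(0)), p(m(b, p(p(e)), p(p(p(p(b))))))))   [R5 at 1.2.1.1]
4. p(m(b, p(p(0)), p(m(b, p(p(e)), p(p(p(p(b))))))))  →  p(m(b, p(p(0)), p(p(p(p(e))))))   [R4 at 1.3.1]
5. p(m(b, p(p(0)), p(p(p(p(e))))))  →  p(p(p(p(0))))   [R4 at 1]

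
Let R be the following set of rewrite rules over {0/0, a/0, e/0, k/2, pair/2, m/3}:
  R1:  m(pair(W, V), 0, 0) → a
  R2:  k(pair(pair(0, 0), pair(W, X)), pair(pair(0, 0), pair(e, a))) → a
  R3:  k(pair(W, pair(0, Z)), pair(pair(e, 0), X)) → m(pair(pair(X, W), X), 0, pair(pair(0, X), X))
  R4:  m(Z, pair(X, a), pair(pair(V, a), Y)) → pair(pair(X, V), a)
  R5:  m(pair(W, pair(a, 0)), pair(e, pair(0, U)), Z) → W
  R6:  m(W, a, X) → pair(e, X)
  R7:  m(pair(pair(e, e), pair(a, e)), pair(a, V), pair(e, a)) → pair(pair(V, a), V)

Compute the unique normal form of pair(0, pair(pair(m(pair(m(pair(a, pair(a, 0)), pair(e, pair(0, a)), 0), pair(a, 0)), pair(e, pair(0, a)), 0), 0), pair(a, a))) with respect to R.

1. pair(0, pair(pair(m(pair(m(pair(a, pair(a, 0)), pair(e, pair(0, a)), 0), pair(a, 0)), pair(e, pair(0, a)), 0), 0), pair(a, a)))  →  pair(0, pair(pair(m(pair(a, pair(a, 0)), pair(e, pair(0, a)), 0), 0), pair(a, a)))   [R5 at 2.1.1]
2. pair(0, pair(pair(m(pair(a, pair(a, 0)), pair(e, pair(0, a)), 0), 0), pair(a, a)))  →  pair(0, pair(pair(a, 0), pair(a, a)))   [R5 at 2.1.1]

pair(0, pair(pair(a, 0), pair(a, a)))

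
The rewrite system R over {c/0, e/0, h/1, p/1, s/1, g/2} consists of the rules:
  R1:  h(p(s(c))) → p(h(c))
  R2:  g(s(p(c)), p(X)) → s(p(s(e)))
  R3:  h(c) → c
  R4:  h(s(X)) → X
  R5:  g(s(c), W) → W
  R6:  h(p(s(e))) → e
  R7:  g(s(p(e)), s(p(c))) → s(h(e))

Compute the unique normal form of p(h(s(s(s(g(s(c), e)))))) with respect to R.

p(s(s(e)))

1. p(h(s(s(s(g(s(c), e))))))  →  p(s(s(g(s(c), e))))   [R4 at 1]
2. p(s(s(g(s(c), e))))  →  p(s(s(e)))   [R5 at 1.1.1]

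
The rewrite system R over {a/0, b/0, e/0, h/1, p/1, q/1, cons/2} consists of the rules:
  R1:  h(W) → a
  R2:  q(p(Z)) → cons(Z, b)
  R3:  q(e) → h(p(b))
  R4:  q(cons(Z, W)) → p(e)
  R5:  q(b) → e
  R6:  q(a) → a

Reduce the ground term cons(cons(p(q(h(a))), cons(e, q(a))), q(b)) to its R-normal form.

cons(cons(p(a), cons(e, a)), e)

1. cons(cons(p(q(h(a))), cons(e, q(a))), q(b))  →  cons(cons(p(q(a)), cons(e, q(a))), q(b))   [R1 at 1.1.1.1]
2. cons(cons(p(q(a)), cons(e, q(a))), q(b))  →  cons(cons(p(a), cons(e, q(a))), q(b))   [R6 at 1.1.1]
3. cons(cons(p(a), cons(e, q(a))), q(b))  →  cons(cons(p(a), cons(e, a)), q(b))   [R6 at 1.2.2]
4. cons(cons(p(a), cons(e, a)), q(b))  →  cons(cons(p(a), cons(e, a)), e)   [R5 at 2]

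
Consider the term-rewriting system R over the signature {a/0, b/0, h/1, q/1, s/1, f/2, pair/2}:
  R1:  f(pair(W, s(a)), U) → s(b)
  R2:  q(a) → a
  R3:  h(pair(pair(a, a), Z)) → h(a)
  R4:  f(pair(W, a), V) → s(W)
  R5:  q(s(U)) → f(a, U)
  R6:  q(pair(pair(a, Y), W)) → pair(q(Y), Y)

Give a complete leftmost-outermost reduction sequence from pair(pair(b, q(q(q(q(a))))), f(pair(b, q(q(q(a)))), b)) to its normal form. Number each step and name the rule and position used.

1. pair(pair(b, q(q(q(q(a))))), f(pair(b, q(q(q(a)))), b))  →  pair(pair(b, q(q(q(a)))), f(pair(b, q(q(q(a)))), b))   [R2 at 1.2.1.1.1]
2. pair(pair(b, q(q(q(a)))), f(pair(b, q(q(q(a)))), b))  →  pair(pair(b, q(q(a))), f(pair(b, q(q(q(a)))), b))   [R2 at 1.2.1.1]
3. pair(pair(b, q(q(a))), f(pair(b, q(q(q(a)))), b))  →  pair(pair(b, q(a)), f(pair(b, q(q(q(a)))), b))   [R2 at 1.2.1]
4. pair(pair(b, q(a)), f(pair(b, q(q(q(a)))), b))  →  pair(pair(b, a), f(pair(b, q(q(q(a)))), b))   [R2 at 1.2]
5. pair(pair(b, a), f(pair(b, q(q(q(a)))), b))  →  pair(pair(b, a), f(pair(b, q(q(a))), b))   [R2 at 2.1.2.1.1]
6. pair(pair(b, a), f(pair(b, q(q(a))), b))  →  pair(pair(b, a), f(pair(b, q(a)), b))   [R2 at 2.1.2.1]
7. pair(pair(b, a), f(pair(b, q(a)), b))  →  pair(pair(b, a), f(pair(b, a), b))   [R2 at 2.1.2]
8. pair(pair(b, a), f(pair(b, a), b))  →  pair(pair(b, a), s(b))   [R4 at 2]

pair(pair(b, a), s(b))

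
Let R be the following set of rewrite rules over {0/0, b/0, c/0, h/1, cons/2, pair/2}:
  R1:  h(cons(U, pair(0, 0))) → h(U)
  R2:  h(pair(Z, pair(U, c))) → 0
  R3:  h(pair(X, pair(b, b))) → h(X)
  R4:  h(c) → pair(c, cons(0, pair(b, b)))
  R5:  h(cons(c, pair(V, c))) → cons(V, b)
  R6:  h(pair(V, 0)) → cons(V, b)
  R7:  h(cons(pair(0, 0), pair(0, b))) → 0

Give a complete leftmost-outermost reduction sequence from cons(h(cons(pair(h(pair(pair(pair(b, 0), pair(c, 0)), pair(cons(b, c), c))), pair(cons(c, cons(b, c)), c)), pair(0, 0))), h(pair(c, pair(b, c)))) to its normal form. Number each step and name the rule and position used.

1. cons(h(cons(pair(h(pair(pair(pair(b, 0), pair(c, 0)), pair(cons(b, c), c))), pair(cons(c, cons(b, c)), c)), pair(0, 0))), h(pair(c, pair(b, c))))  →  cons(h(pair(h(pair(pair(pair(b, 0), pair(c, 0)), pair(cons(b, c), c))), pair(cons(c, cons(b, c)), c))), h(pair(c, pair(b, c))))   [R1 at 1]
2. cons(h(pair(h(pair(pair(pair(b, 0), pair(c, 0)), pair(cons(b, c), c))), pair(cons(c, cons(b, c)), c))), h(pair(c, pair(b, c))))  →  cons(0, h(pair(c, pair(b, c))))   [R2 at 1]
3. cons(0, h(pair(c, pair(b, c))))  →  cons(0, 0)   [R2 at 2]

cons(0, 0)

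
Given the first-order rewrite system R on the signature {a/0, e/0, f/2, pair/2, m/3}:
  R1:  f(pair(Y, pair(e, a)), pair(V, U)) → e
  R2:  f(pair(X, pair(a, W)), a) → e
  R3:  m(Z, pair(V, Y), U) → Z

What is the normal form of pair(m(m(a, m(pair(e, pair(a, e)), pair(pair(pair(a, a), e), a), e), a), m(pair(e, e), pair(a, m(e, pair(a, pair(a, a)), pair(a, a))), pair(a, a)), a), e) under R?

1. pair(m(m(a, m(pair(e, pair(a, e)), pair(pair(pair(a, a), e), a), e), a), m(pair(e, e), pair(a, m(e, pair(a, pair(a, a)), pair(a, a))), pair(a, a)), a), e)  →  pair(m(m(a, pair(e, pair(a, e)), a), m(pair(e, e), pair(a, m(e, pair(a, pair(a, a)), pair(a, a))), pair(a, a)), a), e)   [R3 at 1.1.2]
2. pair(m(m(a, pair(e, pair(a, e)), a), m(pair(e, e), pair(a, m(e, pair(a, pair(a, a)), pair(a, a))), pair(a, a)), a), e)  →  pair(m(a, m(pair(e, e), pair(a, m(e, pair(a, pair(a, a)), pair(a, a))), pair(a, a)), a), e)   [R3 at 1.1]
3. pair(m(a, m(pair(e, e), pair(a, m(e, pair(a, pair(a, a)), pair(a, a))), pair(a, a)), a), e)  →  pair(m(a, pair(e, e), a), e)   [R3 at 1.2]
4. pair(m(a, pair(e, e), a), e)  →  pair(a, e)   [R3 at 1]

pair(a, e)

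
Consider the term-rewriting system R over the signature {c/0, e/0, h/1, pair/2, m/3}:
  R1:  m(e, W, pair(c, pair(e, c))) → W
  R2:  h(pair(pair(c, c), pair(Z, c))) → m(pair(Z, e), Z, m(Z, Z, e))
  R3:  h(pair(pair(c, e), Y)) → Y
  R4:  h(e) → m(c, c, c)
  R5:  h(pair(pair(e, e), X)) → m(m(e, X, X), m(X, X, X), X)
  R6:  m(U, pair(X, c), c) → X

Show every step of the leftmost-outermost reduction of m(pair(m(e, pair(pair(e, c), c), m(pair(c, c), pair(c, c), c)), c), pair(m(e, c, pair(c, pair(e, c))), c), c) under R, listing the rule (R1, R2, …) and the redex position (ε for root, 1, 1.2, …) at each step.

c

1. m(pair(m(e, pair(pair(e, c), c), m(pair(c, c), pair(c, c), c)), c), pair(m(e, c, pair(c, pair(e, c))), c), c)  →  m(e, c, pair(c, pair(e, c)))   [R6 at ε]
2. m(e, c, pair(c, pair(e, c)))  →  c   [R1 at ε]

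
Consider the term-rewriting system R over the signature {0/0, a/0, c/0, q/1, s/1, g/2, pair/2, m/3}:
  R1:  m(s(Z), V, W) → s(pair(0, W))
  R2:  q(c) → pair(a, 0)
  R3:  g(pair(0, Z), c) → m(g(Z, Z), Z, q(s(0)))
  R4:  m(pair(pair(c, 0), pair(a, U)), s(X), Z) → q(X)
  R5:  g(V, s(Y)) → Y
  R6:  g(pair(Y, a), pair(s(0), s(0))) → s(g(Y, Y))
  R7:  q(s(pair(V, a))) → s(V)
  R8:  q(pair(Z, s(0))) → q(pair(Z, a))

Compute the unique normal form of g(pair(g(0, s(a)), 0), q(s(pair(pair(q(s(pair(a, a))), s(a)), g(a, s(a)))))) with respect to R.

pair(s(a), s(a))

1. g(pair(g(0, s(a)), 0), q(s(pair(pair(q(s(pair(a, a))), s(a)), g(a, s(a))))))  →  g(pair(a, 0), q(s(pair(pair(q(s(pair(a, a))), s(a)), g(a, s(a))))))   [R5 at 1.1]
2. g(pair(a, 0), q(s(pair(pair(q(s(pair(a, a))), s(a)), g(a, s(a))))))  →  g(pair(a, 0), q(s(pair(pair(s(a), s(a)), g(a, s(a))))))   [R7 at 2.1.1.1.1]
3. g(pair(a, 0), q(s(pair(pair(s(a), s(a)), g(a, s(a))))))  →  g(pair(a, 0), q(s(pair(pair(s(a), s(a)), a))))   [R5 at 2.1.1.2]
4. g(pair(a, 0), q(s(pair(pair(s(a), s(a)), a))))  →  g(pair(a, 0), s(pair(s(a), s(a))))   [R7 at 2]
5. g(pair(a, 0), s(pair(s(a), s(a))))  →  pair(s(a), s(a))   [R5 at ε]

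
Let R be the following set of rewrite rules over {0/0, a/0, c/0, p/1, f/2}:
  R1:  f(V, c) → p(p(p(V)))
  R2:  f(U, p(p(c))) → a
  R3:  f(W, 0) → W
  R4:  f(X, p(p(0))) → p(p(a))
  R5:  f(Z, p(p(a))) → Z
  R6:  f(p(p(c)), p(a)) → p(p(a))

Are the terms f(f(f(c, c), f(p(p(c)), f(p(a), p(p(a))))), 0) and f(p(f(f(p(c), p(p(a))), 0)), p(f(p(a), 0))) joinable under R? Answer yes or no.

no — NF(t₁) = p(p(p(c))), NF(t₂) = p(p(c))

Reduce t₁ = f(f(f(c, c), f(p(p(c)), f(p(a), p(p(a))))), 0):
1. f(f(f(c, c), f(p(p(c)), f(p(a), p(p(a))))), 0)  →  f(f(c, c), f(p(p(c)), f(p(a), p(p(a)))))   [R3 at ε]
2. f(f(c, c), f(p(p(c)), f(p(a), p(p(a)))))  →  f(p(p(p(c))), f(p(p(c)), f(p(a), p(p(a)))))   [R1 at 1]
3. f(p(p(p(c))), f(p(p(c)), f(p(a), p(p(a)))))  →  f(p(p(p(c))), f(p(p(c)), p(a)))   [R5 at 2.2]
4. f(p(p(p(c))), f(p(p(c)), p(a)))  →  f(p(p(p(c))), p(p(a)))   [R6 at 2]
5. f(p(p(p(c))), p(p(a)))  →  p(p(p(c)))   [R5 at ε]

Reduce t₂ = f(p(f(f(p(c), p(p(a))), 0)), p(f(p(a), 0))):
1. f(p(f(f(p(c), p(p(a))), 0)), p(f(p(a), 0)))  →  f(p(f(p(c), p(p(a)))), p(f(p(a), 0)))   [R3 at 1.1]
2. f(p(f(p(c), p(p(a)))), p(f(p(a), 0)))  →  f(p(p(c)), p(f(p(a), 0)))   [R5 at 1.1]
3. f(p(p(c)), p(f(p(a), 0)))  →  f(p(p(c)), p(p(a)))   [R3 at 2.1]
4. f(p(p(c)), p(p(a)))  →  p(p(c))   [R5 at ε]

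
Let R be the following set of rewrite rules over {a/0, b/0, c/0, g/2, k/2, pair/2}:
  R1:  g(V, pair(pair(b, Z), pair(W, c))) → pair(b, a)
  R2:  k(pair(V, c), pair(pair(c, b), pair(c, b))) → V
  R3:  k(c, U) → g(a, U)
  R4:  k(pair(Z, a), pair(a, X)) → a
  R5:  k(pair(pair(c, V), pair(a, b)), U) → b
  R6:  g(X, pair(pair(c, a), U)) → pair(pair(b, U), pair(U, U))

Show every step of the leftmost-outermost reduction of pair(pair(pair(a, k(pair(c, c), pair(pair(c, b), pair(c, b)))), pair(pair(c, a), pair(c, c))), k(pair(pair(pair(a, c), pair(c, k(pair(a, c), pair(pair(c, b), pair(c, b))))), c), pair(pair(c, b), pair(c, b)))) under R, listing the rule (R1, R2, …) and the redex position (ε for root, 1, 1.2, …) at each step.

pair(pair(pair(a, c), pair(pair(c, a), pair(c, c))), pair(pair(a, c), pair(c, a)))

1. pair(pair(pair(a, k(pair(c, c), pair(pair(c, b), pair(c, b)))), pair(pair(c, a), pair(c, c))), k(pair(pair(pair(a, c), pair(c, k(pair(a, c), pair(pair(c, b), pair(c, b))))), c), pair(pair(c, b), pair(c, b))))  →  pair(pair(pair(a, c), pair(pair(c, a), pair(c, c))), k(pair(pair(pair(a, c), pair(c, k(pair(a, c), pair(pair(c, b), pair(c, b))))), c), pair(pair(c, b), pair(c, b))))   [R2 at 1.1.2]
2. pair(pair(pair(a, c), pair(pair(c, a), pair(c, c))), k(pair(pair(pair(a, c), pair(c, k(pair(a, c), pair(pair(c, b), pair(c, b))))), c), pair(pair(c, b), pair(c, b))))  →  pair(pair(pair(a, c), pair(pair(c, a), pair(c, c))), pair(pair(a, c), pair(c, k(pair(a, c), pair(pair(c, b), pair(c, b))))))   [R2 at 2]
3. pair(pair(pair(a, c), pair(pair(c, a), pair(c, c))), pair(pair(a, c), pair(c, k(pair(a, c), pair(pair(c, b), pair(c, b))))))  →  pair(pair(pair(a, c), pair(pair(c, a), pair(c, c))), pair(pair(a, c), pair(c, a)))   [R2 at 2.2.2]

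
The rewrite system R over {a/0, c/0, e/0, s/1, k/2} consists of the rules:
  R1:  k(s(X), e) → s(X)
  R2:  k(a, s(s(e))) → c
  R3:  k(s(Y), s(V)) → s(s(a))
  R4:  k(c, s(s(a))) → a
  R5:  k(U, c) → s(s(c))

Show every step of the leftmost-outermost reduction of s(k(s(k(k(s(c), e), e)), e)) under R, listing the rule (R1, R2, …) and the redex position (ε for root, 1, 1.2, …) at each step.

s(s(s(c)))

1. s(k(s(k(k(s(c), e), e)), e))  →  s(s(k(k(s(c), e), e)))   [R1 at 1]
2. s(s(k(k(s(c), e), e)))  →  s(s(k(s(c), e)))   [R1 at 1.1.1]
3. s(s(k(s(c), e)))  →  s(s(s(c)))   [R1 at 1.1]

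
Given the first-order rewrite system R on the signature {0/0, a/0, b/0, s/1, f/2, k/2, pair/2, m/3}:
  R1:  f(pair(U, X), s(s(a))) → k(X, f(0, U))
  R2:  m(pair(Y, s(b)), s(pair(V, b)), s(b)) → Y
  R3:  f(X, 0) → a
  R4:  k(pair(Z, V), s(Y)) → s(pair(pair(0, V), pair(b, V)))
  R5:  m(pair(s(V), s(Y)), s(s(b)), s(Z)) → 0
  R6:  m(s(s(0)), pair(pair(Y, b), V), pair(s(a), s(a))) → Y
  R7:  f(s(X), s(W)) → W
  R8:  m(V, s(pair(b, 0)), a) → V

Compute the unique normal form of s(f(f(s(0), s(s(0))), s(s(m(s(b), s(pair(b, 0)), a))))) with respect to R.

s(s(s(b)))

1. s(f(f(s(0), s(s(0))), s(s(m(s(b), s(pair(b, 0)), a)))))  →  s(f(s(0), s(s(m(s(b), s(pair(b, 0)), a)))))   [R7 at 1.1]
2. s(f(s(0), s(s(m(s(b), s(pair(b, 0)), a)))))  →  s(s(m(s(b), s(pair(b, 0)), a)))   [R7 at 1]
3. s(s(m(s(b), s(pair(b, 0)), a)))  →  s(s(s(b)))   [R8 at 1.1]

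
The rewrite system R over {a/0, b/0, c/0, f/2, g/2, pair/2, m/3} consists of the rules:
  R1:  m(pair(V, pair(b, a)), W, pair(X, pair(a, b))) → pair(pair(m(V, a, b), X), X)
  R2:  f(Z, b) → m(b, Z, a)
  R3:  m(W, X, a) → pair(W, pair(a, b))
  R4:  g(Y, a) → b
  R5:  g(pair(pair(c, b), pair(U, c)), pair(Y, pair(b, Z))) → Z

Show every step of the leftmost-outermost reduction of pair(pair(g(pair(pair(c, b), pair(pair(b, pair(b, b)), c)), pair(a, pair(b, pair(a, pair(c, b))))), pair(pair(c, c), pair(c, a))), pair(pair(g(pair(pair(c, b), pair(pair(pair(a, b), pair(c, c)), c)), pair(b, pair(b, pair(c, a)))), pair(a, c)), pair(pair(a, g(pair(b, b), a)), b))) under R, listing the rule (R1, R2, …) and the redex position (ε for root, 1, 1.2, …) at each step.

1. pair(pair(g(pair(pair(c, b), pair(pair(b, pair(b, b)), c)), pair(a, pair(b, pair(a, pair(c, b))))), pair(pair(c, c), pair(c, a))), pair(pair(g(pair(pair(c, b), pair(pair(pair(a, b), pair(c, c)), c)), pair(b, pair(b, pair(c, a)))), pair(a, c)), pair(pair(a, g(pair(b, b), a)), b)))  →  pair(pair(pair(a, pair(c, b)), pair(pair(c, c), pair(c, a))), pair(pair(g(pair(pair(c, b), pair(pair(pair(a, b), pair(c, c)), c)), pair(b, pair(b, pair(c, a)))), pair(a, c)), pair(pair(a, g(pair(b, b), a)), b)))   [R5 at 1.1]
2. pair(pair(pair(a, pair(c, b)), pair(pair(c, c), pair(c, a))), pair(pair(g(pair(pair(c, b), pair(pair(pair(a, b), pair(c, c)), c)), pair(b, pair(b, pair(c, a)))), pair(a, c)), pair(pair(a, g(pair(b, b), a)), b)))  →  pair(pair(pair(a, pair(c, b)), pair(pair(c, c), pair(c, a))), pair(pair(pair(c, a), pair(a, c)), pair(pair(a, g(pair(b, b), a)), b)))   [R5 at 2.1.1]
3. pair(pair(pair(a, pair(c, b)), pair(pair(c, c), pair(c, a))), pair(pair(pair(c, a), pair(a, c)), pair(pair(a, g(pair(b, b), a)), b)))  →  pair(pair(pair(a, pair(c, b)), pair(pair(c, c), pair(c, a))), pair(pair(pair(c, a), pair(a, c)), pair(pair(a, b), b)))   [R4 at 2.2.1.2]

pair(pair(pair(a, pair(c, b)), pair(pair(c, c), pair(c, a))), pair(pair(pair(c, a), pair(a, c)), pair(pair(a, b), b)))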